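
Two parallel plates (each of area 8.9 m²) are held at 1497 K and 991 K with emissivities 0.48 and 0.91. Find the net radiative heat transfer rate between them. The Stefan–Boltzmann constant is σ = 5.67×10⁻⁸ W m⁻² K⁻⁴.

For two large parallel gray plates, q = σ(T₁⁴ − T₂⁴) / (1/ε₁ + 1/ε₂ − 1).
1/ε₁ + 1/ε₂ − 1 = 1/0.48 + 1/0.91 − 1 = 2.182.
T₁⁴ − T₂⁴ = 5.02×10^12 − 9.64×10^11 = 4.06×10^12 K⁴.
q = 5.67×10⁻⁸ × 4.06×10^12 / 2.182 = 1.05×10^5 W/m².
Q = q·A = 1.05×10^5 × 8.9 = 9.38×10^5 W.

Q ≈ 9.38×10^5 W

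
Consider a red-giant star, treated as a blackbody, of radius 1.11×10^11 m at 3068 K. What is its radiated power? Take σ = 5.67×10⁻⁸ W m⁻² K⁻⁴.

P ≈ 7.78×10^29 W

A = 4πr² = 4π × (1.11×10^11)² = 1.55×10^23 m².
P = σAT⁴ = 5.67×10⁻⁸ × 1.55×10^23 × (3068)⁴ = 5.67×10⁻⁸ × 1.55×10^23 × 8.86×10^13.
P = 7.78×10^29 W.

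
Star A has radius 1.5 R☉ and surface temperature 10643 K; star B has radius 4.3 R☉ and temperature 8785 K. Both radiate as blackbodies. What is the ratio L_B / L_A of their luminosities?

L_B/L_A ≈ 3.81

L = 4πR²σT⁴ ∝ R²T⁴, so L_B/L_A = (4.3/1.5)² × (8785/10643)⁴ = 8.22 × 0.464 = 3.81.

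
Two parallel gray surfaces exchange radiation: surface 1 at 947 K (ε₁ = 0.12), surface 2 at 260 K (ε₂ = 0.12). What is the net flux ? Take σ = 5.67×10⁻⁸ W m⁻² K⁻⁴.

For two large parallel gray plates, q = σ(T₁⁴ − T₂⁴) / (1/ε₁ + 1/ε₂ − 1).
1/ε₁ + 1/ε₂ − 1 = 1/0.12 + 1/0.12 − 1 = 15.67.
T₁⁴ − T₂⁴ = 8.04×10^11 − 4.57×10^9 = 8.00×10^11 K⁴.
q = 5.67×10⁻⁸ × 8.00×10^11 / 15.67 = 2890 W/m².

q ≈ 2890 W/m²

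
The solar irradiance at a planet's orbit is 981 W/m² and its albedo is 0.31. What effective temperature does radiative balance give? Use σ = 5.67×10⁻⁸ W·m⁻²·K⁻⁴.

T ≈ 234 K

Power absorbed = (1−a)S·πR²; power emitted = 4πR²σT⁴. Equating and cancelling πR²:
T = ((1−a)S / 4σ)^(1/4) = (677 / (4 × 5.67×10⁻⁸))^(1/4) = (2.98×10^9)^(1/4).
T = 234 K.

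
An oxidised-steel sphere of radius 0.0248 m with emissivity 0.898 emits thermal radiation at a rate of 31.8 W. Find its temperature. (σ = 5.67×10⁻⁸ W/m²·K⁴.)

A = 4πr² = 4π × (0.0248)² = 7.73×10^-3 m².
From P = εσAT⁴, T = (P / εσA)^(1/4) = (31.8 / (0.898 × 5.67×10⁻⁸ × 7.73×10^-3))^(1/4).
T = (8.08×10^10)^(1/4) = 533 K.

T ≈ 533 K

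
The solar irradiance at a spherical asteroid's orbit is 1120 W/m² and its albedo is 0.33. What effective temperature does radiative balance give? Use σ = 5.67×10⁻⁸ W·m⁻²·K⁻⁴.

T ≈ 240 K

Power absorbed = (1−a)S·πR²; power emitted = 4πR²σT⁴. Equating and cancelling πR²:
T = ((1−a)S / 4σ)^(1/4) = (750 / (4 × 5.67×10⁻⁸))^(1/4) = (3.31×10^9)^(1/4).
T = 240 K.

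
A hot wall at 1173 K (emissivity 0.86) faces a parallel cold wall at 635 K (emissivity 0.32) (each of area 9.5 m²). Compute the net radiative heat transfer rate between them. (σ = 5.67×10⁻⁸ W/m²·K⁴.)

Q ≈ 2.84×10^5 W

For two large parallel gray plates, q = σ(T₁⁴ − T₂⁴) / (1/ε₁ + 1/ε₂ − 1).
1/ε₁ + 1/ε₂ − 1 = 1/0.86 + 1/0.32 − 1 = 3.288.
T₁⁴ − T₂⁴ = 1.89×10^12 − 1.63×10^11 = 1.73×10^12 K⁴.
q = 5.67×10⁻⁸ × 1.73×10^12 / 3.288 = 29800 W/m².
Q = q·A = 29800 × 9.5 = 2.84×10^5 W.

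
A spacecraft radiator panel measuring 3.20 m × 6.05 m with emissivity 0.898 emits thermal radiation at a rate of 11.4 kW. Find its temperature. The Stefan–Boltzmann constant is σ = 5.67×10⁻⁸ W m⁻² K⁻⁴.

T ≈ 328 K

A = 3.20 × 6.05 = 19.4 m².
From P = εσAT⁴, T = (P / εσA)^(1/4) = (11400 / (0.898 × 5.67×10⁻⁸ × 19.4))^(1/4).
T = (1.16×10^10)^(1/4) = 328 K.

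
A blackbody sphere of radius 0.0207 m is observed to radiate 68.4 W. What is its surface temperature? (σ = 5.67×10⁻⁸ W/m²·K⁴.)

T ≈ 688 K

A = 4πr² = 4π × (0.0207)² = 5.38×10^-3 m².
From P = σAT⁴, T = (P / σA)^(1/4) = (68.4 / (5.67×10⁻⁸ × 5.38×10^-3))^(1/4).
T = (2.24×10^11)^(1/4) = 688 K.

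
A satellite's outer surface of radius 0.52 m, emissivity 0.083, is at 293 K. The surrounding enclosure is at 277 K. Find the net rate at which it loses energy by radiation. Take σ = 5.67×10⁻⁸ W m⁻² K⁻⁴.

A = 4πr² = 4π × (0.52)² = 3.40 m².
Q = εσA(T⁴ − T_s⁴). T⁴ − T_s⁴ = (293)⁴ − (277)⁴ = 7.37×10^9 − 5.89×10^9 = 1.48×10^9 K⁴.
Q = 0.083 × 5.67×10⁻⁸ × 3.40 × 1.48×10^9 = 23.7 W.

Q ≈ 23.7 W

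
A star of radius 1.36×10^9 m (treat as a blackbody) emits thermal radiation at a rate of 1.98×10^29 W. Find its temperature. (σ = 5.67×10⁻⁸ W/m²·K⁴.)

A = 4πr² = 4π × (1.36×10^9)² = 2.32×10^19 m².
From P = σAT⁴, T = (P / σA)^(1/4) = (1.98×10^29 / (5.67×10⁻⁸ × 2.32×10^19))^(1/4).
T = (1.50×10^17)^(1/4) = 19700 K.

T ≈ 19700 K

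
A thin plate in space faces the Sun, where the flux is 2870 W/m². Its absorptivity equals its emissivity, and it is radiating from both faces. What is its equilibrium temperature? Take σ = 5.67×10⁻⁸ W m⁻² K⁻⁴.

Absorbed flux αS = emitted flux 2εσT⁴ per unit area; with α = ε this gives T = (S/2σ)^(1/4).
T = (2870 / (2 × 5.67×10⁻⁸))^(1/4) = (2.53×10^10)^(1/4).
T = 399 K.

T ≈ 399 K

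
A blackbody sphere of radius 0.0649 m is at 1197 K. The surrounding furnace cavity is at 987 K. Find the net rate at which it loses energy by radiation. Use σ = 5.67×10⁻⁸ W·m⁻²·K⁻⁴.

Q ≈ 3310 W

A = 4πr² = 4π × (0.0649)² = 0.0529 m².
Q = σA(T⁴ − T_s⁴). T⁴ − T_s⁴ = (1197)⁴ − (987)⁴ = 2.05×10^12 − 9.49×10^11 = 1.10×10^12 K⁴.
Q = 5.67×10⁻⁸ × 0.0529 × 1.10×10^12 = 3310 W.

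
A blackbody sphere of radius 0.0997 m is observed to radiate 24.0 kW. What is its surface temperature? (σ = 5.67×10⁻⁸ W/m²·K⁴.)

A = 4πr² = 4π × (0.0997)² = 0.125 m².
From P = σAT⁴, T = (P / σA)^(1/4) = (24000 / (5.67×10⁻⁸ × 0.125))^(1/4).
T = (3.39×10^12)^(1/4) = 1360 K.

T ≈ 1360 K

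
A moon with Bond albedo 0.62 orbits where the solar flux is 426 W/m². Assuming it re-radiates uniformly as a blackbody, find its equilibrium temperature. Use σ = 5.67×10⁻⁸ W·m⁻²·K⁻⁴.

Power absorbed = (1−a)S·πR²; power emitted = 4πR²σT⁴. Equating and cancelling πR²:
T = ((1−a)S / 4σ)^(1/4) = (162 / (4 × 5.67×10⁻⁸))^(1/4) = (7.14×10^8)^(1/4).
T = 163 K.

T ≈ 163 K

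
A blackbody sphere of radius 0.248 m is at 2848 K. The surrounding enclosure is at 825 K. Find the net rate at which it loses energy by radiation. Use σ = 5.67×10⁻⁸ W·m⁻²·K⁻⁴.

A = 4πr² = 4π × (0.248)² = 0.773 m².
Q = σA(T⁴ − T_s⁴). T⁴ − T_s⁴ = (2848)⁴ − (825)⁴ = 6.58×10^13 − 4.63×10^11 = 6.53×10^13 K⁴.
Q = 5.67×10⁻⁸ × 0.773 × 6.53×10^13 = 2.86×10^6 W.

Q ≈ 2.86×10^6 W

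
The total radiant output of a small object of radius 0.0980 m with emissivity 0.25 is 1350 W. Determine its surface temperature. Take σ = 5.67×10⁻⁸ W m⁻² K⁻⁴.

T ≈ 943 K

A = 4πr² = 4π × (0.0980)² = 0.121 m².
From P = εσAT⁴, T = (P / εσA)^(1/4) = (1350 / (0.25 × 5.67×10⁻⁸ × 0.121))^(1/4).
T = (7.89×10^11)^(1/4) = 943 K.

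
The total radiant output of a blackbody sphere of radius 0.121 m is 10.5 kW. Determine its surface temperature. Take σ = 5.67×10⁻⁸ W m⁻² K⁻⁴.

A = 4πr² = 4π × (0.121)² = 0.184 m².
From P = σAT⁴, T = (P / σA)^(1/4) = (10500 / (5.67×10⁻⁸ × 0.184))^(1/4).
T = (1.01×10^12)^(1/4) = 1000 K.

T ≈ 1000 K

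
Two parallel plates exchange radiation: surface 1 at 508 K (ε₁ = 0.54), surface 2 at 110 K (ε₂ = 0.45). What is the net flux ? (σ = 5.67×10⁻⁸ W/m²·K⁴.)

q ≈ 1230 W/m²

For two large parallel gray plates, q = σ(T₁⁴ − T₂⁴) / (1/ε₁ + 1/ε₂ − 1).
1/ε₁ + 1/ε₂ − 1 = 1/0.54 + 1/0.45 − 1 = 3.074.
T₁⁴ − T₂⁴ = 6.66×10^10 − 1.46×10^8 = 6.65×10^10 K⁴.
q = 5.67×10⁻⁸ × 6.65×10^10 / 3.074 = 1230 W/m².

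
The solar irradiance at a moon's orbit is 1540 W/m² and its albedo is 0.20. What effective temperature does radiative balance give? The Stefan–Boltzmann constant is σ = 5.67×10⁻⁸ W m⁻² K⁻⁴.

Power absorbed = (1−a)S·πR²; power emitted = 4πR²σT⁴. Equating and cancelling πR²:
T = ((1−a)S / 4σ)^(1/4) = (1230 / (4 × 5.67×10⁻⁸))^(1/4) = (5.43×10^9)^(1/4).
T = 271 K.

T ≈ 271 K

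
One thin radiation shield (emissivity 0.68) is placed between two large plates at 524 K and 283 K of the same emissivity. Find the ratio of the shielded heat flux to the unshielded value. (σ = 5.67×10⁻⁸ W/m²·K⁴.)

With N identical shields there are N+1 = 2 gaps in series, each with the same radiative resistance, so the flux falls to 1/(N+1) of its unshielded value.

ratio ≈ 0.500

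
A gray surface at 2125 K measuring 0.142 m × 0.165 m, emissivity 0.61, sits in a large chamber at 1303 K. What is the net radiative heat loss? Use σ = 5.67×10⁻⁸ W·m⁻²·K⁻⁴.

A = 0.142 × 0.165 = 0.0234 m².
Q = εσA(T⁴ − T_s⁴). T⁴ − T_s⁴ = (2125)⁴ − (1303)⁴ = 2.04×10^13 − 2.88×10^12 = 1.75×10^13 K⁴.
Q = 0.61 × 5.67×10⁻⁸ × 0.0234 × 1.75×10^13 = 14200 W.

Q ≈ 14200 W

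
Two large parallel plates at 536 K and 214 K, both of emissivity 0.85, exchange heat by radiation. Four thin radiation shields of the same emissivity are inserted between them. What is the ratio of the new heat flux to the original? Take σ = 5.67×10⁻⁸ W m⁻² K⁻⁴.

With N identical shields there are N+1 = 5 gaps in series, each with the same radiative resistance, so the flux falls to 1/(N+1) of its unshielded value.

ratio ≈ 0.200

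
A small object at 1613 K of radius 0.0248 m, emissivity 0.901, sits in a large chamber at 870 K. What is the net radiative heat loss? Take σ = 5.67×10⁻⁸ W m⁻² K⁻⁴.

A = 4πr² = 4π × (0.0248)² = 7.73×10^-3 m².
Q = εσA(T⁴ − T_s⁴). T⁴ − T_s⁴ = (1613)⁴ − (870)⁴ = 6.77×10^12 − 5.73×10^11 = 6.20×10^12 K⁴.
Q = 0.901 × 5.67×10⁻⁸ × 7.73×10^-3 × 6.20×10^12 = 2450 W.

Q ≈ 2450 W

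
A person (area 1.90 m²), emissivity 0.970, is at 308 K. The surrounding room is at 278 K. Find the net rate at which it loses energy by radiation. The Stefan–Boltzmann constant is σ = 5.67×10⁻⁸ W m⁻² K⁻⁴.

Q ≈ 316 W

Q = εσA(T⁴ − T_s⁴). T⁴ − T_s⁴ = (308)⁴ − (278)⁴ = 9.00×10^9 − 5.97×10^9 = 3.03×10^9 K⁴.
Q = 0.970 × 5.67×10⁻⁸ × 1.90 × 3.03×10^9 = 316 W.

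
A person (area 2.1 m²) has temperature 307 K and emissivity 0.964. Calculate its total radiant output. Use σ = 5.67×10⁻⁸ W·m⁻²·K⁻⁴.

P = εσAT⁴ = 0.964 × 5.67×10⁻⁸ × 2.10 × (307)⁴ = 0.964 × 5.67×10⁻⁸ × 2.10 × 8.88×10^9.
P = 1020 W.

P ≈ 1020 W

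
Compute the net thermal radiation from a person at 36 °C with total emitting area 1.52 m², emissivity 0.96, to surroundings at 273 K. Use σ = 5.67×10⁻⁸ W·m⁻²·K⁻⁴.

Q ≈ 295 W

Convert: 36 °C = 309 K.
Q = εσA(T⁴ − T_s⁴). T⁴ − T_s⁴ = (309)⁴ − (273)⁴ = 9.12×10^9 − 5.55×10^9 = 3.56×10^9 K⁴.
Q = 0.96 × 5.67×10⁻⁸ × 1.52 × 3.56×10^9 = 295 W.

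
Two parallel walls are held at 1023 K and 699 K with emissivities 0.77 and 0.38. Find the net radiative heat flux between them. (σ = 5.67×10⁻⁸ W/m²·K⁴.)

q ≈ 16600 W/m²

For two large parallel gray plates, q = σ(T₁⁴ − T₂⁴) / (1/ε₁ + 1/ε₂ − 1).
1/ε₁ + 1/ε₂ − 1 = 1/0.77 + 1/0.38 − 1 = 2.930.
T₁⁴ − T₂⁴ = 1.10×10^12 − 2.39×10^11 = 8.56×10^11 K⁴.
q = 5.67×10⁻⁸ × 8.56×10^11 / 2.930 = 16600 W/m².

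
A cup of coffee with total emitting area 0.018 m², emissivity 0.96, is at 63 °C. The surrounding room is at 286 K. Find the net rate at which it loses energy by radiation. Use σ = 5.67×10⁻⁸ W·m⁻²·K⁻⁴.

Q ≈ 5.93 W

Convert: 63 °C = 336 K.
Q = εσA(T⁴ − T_s⁴). T⁴ − T_s⁴ = (336)⁴ − (286)⁴ = 1.27×10^10 − 6.69×10^9 = 6.05×10^9 K⁴.
Q = 0.96 × 5.67×10⁻⁸ × 0.0180 × 6.05×10^9 = 5.93 W.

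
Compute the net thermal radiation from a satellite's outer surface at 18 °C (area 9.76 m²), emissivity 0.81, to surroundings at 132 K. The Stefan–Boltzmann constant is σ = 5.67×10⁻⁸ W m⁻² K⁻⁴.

Q ≈ 3080 W

Convert: 18 °C = 291 K.
Q = εσA(T⁴ − T_s⁴). T⁴ − T_s⁴ = (291)⁴ − (132)⁴ = 7.17×10^9 − 3.04×10^8 = 6.87×10^9 K⁴.
Q = 0.81 × 5.67×10⁻⁸ × 9.76 × 6.87×10^9 = 3080 W.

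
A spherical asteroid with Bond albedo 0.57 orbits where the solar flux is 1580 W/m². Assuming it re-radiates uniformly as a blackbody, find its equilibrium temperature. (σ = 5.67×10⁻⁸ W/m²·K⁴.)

Power absorbed = (1−a)S·πR²; power emitted = 4πR²σT⁴. Equating and cancelling πR²:
T = ((1−a)S / 4σ)^(1/4) = (679 / (4 × 5.67×10⁻⁸))^(1/4) = (3.00×10^9)^(1/4).
T = 234 K.

T ≈ 234 K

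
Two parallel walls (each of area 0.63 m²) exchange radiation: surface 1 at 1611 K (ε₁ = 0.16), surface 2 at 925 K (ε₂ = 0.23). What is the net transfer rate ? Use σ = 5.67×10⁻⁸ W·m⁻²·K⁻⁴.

For two large parallel gray plates, q = σ(T₁⁴ − T₂⁴) / (1/ε₁ + 1/ε₂ − 1).
1/ε₁ + 1/ε₂ − 1 = 1/0.16 + 1/0.23 − 1 = 9.598.
T₁⁴ − T₂⁴ = 6.74×10^12 − 7.32×10^11 = 6.00×10^12 K⁴.
q = 5.67×10⁻⁸ × 6.00×10^12 / 9.598 = 35500 W/m².
Q = q·A = 35500 × 0.63 = 22300 W.

Q ≈ 22300 W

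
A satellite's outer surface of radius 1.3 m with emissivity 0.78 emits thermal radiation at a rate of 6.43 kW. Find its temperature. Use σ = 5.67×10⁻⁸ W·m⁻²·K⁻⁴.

T ≈ 288 K

A = 4πr² = 4π × (1.3)² = 21.2 m².
From P = εσAT⁴, T = (P / εσA)^(1/4) = (6430 / (0.78 × 5.67×10⁻⁸ × 21.2))^(1/4).
T = (6.85×10^9)^(1/4) = 288 K.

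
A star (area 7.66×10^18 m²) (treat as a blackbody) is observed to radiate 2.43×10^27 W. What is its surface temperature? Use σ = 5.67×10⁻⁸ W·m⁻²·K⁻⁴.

T ≈ 8650 K

From P = σAT⁴, T = (P / σA)^(1/4) = (2.43×10^27 / (5.67×10⁻⁸ × 7.66×10^18))^(1/4).
T = (5.59×10^15)^(1/4) = 8650 K.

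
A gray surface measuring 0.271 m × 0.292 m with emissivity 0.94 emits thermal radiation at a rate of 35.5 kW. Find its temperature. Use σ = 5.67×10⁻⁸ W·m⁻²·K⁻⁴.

A = 0.271 × 0.292 = 0.0791 m².
From P = εσAT⁴, T = (P / εσA)^(1/4) = (35500 / (0.94 × 5.67×10⁻⁸ × 0.0791))^(1/4).
T = (8.42×10^12)^(1/4) = 1700 K.

T ≈ 1700 K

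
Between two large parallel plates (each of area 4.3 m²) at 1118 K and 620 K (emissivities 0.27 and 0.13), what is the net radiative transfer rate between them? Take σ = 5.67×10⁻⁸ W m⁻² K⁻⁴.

For two large parallel gray plates, q = σ(T₁⁴ − T₂⁴) / (1/ε₁ + 1/ε₂ − 1).
1/ε₁ + 1/ε₂ − 1 = 1/0.27 + 1/0.13 − 1 = 10.40.
T₁⁴ − T₂⁴ = 1.56×10^12 − 1.48×10^11 = 1.41×10^12 K⁴.
q = 5.67×10⁻⁸ × 1.41×10^12 / 10.40 = 7710 W/m².
Q = q·A = 7710 × 4.3 = 33200 W.

Q ≈ 33200 W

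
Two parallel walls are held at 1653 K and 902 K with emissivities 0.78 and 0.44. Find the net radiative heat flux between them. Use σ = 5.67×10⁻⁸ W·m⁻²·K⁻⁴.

For two large parallel gray plates, q = σ(T₁⁴ − T₂⁴) / (1/ε₁ + 1/ε₂ − 1).
1/ε₁ + 1/ε₂ − 1 = 1/0.78 + 1/0.44 − 1 = 2.555.
T₁⁴ − T₂⁴ = 7.47×10^12 − 6.62×10^11 = 6.80×10^12 K⁴.
q = 5.67×10⁻⁸ × 6.80×10^12 / 2.555 = 1.51×10^5 W/m².

q ≈ 1.51×10^5 W/m²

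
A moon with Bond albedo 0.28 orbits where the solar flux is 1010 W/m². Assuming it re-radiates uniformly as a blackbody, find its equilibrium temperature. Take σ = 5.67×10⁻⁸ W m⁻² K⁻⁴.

Power absorbed = (1−a)S·πR²; power emitted = 4πR²σT⁴. Equating and cancelling πR²:
T = ((1−a)S / 4σ)^(1/4) = (727 / (4 × 5.67×10⁻⁸))^(1/4) = (3.21×10^9)^(1/4).
T = 238 K.

T ≈ 238 K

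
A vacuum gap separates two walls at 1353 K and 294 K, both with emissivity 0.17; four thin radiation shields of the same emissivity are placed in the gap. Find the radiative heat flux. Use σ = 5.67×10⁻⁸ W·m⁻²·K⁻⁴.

Each of the 5 gaps contributes resistance (2/ε − 1) = 2/0.17 − 1 = 10.76; total = 53.82.
q = σ(T₁⁴ − T₂⁴) / 53.82 = 5.67×10⁻⁸ × 3.34×10^12 / 53.82 = 3520 W/m².

q ≈ 3520 W/m²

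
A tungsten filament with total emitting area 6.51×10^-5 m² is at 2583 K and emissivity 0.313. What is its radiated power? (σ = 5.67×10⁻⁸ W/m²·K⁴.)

P ≈ 51.4 W

Stefan–Boltzmann: P = εσAT⁴ = 0.313 × 5.67×10⁻⁸ × 6.51×10^-5 × (2583)⁴ = 0.313 × 5.67×10⁻⁸ × 6.51×10^-5 × 4.45×10^13.
P = 51.4 W.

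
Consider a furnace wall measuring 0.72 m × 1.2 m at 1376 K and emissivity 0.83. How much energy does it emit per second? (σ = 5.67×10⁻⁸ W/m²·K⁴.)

P ≈ 1.46×10^5 W

A = 0.72 × 1.2 = 0.864 m².
P = εσAT⁴ = 0.83 × 5.67×10⁻⁸ × 0.864 × (1376)⁴ = 0.83 × 5.67×10⁻⁸ × 0.864 × 3.58×10^12.
P = 1.46×10^5 W.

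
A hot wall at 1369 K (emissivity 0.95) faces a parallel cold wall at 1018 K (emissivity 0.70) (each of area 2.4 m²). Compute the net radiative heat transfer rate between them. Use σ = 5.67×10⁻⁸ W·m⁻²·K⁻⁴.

For two large parallel gray plates, q = σ(T₁⁴ − T₂⁴) / (1/ε₁ + 1/ε₂ − 1).
1/ε₁ + 1/ε₂ − 1 = 1/0.95 + 1/0.70 − 1 = 1.481.
T₁⁴ − T₂⁴ = 3.51×10^12 − 1.07×10^12 = 2.44×10^12 K⁴.
q = 5.67×10⁻⁸ × 2.44×10^12 / 1.481 = 93300 W/m².
Q = q·A = 93300 × 2.4 = 2.24×10^5 W.

Q ≈ 2.24×10^5 W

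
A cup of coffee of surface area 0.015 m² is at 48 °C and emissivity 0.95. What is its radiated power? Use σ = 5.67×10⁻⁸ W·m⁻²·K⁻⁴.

48 °C = 321 K.
Stefan–Boltzmann: P = εσAT⁴ = 0.95 × 5.67×10⁻⁸ × 0.0150 × (321)⁴ = 0.95 × 5.67×10⁻⁸ × 0.0150 × 1.06×10^10.
P = 8.58 W.

P ≈ 8.58 W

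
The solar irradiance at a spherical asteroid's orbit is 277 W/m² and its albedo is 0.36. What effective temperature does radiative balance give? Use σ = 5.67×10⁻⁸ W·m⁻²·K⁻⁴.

Power absorbed = (1−a)S·πR²; power emitted = 4πR²σT⁴. Equating and cancelling πR²:
T = ((1−a)S / 4σ)^(1/4) = (177 / (4 × 5.67×10⁻⁸))^(1/4) = (7.82×10^8)^(1/4).
T = 167 K.

T ≈ 167 K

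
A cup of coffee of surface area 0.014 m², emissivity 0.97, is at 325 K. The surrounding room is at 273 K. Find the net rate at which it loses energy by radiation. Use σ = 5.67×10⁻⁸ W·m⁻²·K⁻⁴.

Q ≈ 4.31 W

Q = εσA(T⁴ − T_s⁴). T⁴ − T_s⁴ = (325)⁴ − (273)⁴ = 1.12×10^10 − 5.55×10^9 = 5.60×10^9 K⁴.
Q = 0.97 × 5.67×10⁻⁸ × 0.0140 × 5.60×10^9 = 4.31 W.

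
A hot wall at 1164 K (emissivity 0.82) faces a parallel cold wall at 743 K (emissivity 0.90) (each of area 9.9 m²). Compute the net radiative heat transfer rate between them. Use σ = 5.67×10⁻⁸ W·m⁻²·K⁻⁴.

For two large parallel gray plates, q = σ(T₁⁴ − T₂⁴) / (1/ε₁ + 1/ε₂ − 1).
1/ε₁ + 1/ε₂ − 1 = 1/0.82 + 1/0.90 − 1 = 1.331.
T₁⁴ − T₂⁴ = 1.84×10^12 − 3.05×10^11 = 1.53×10^12 K⁴.
q = 5.67×10⁻⁸ × 1.53×10^12 / 1.331 = 65200 W/m².
Q = q·A = 65200 × 9.9 = 6.46×10^5 W.

Q ≈ 6.46×10^5 W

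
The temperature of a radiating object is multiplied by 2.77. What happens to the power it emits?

factor ≈ 58.9

P ∝ T⁴, so the power scales as (2.77)⁴ = 58.9.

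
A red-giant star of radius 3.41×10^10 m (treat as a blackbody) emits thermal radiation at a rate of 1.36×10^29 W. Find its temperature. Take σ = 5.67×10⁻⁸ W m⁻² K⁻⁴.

T ≈ 3580 K

A = 4πr² = 4π × (3.41×10^10)² = 1.46×10^22 m².
From P = σAT⁴, T = (P / σA)^(1/4) = (1.36×10^29 / (5.67×10⁻⁸ × 1.46×10^22))^(1/4).
T = (1.64×10^14)^(1/4) = 3580 K.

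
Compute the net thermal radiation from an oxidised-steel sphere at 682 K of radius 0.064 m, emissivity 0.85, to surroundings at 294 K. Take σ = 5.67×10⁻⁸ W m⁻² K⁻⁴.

Q ≈ 518 W

A = 4πr² = 4π × (0.064)² = 0.0515 m².
Q = εσA(T⁴ − T_s⁴). T⁴ − T_s⁴ = (682)⁴ − (294)⁴ = 2.16×10^11 − 7.47×10^9 = 2.09×10^11 K⁴.
Q = 0.85 × 5.67×10⁻⁸ × 0.0515 × 2.09×10^11 = 518 W.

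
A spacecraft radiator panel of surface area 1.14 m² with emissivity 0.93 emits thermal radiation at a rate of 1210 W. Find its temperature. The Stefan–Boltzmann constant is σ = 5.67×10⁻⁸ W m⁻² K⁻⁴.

From P = εσAT⁴, T = (P / εσA)^(1/4) = (1210 / (0.93 × 5.67×10⁻⁸ × 1.14))^(1/4).
T = (2.01×10^10)^(1/4) = 377 K.

T ≈ 377 K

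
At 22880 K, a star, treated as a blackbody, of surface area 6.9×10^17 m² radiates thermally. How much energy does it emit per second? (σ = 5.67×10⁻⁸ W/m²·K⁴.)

P = σAT⁴ = 5.67×10⁻⁸ × 6.90×10^17 × (22880)⁴ = 5.67×10⁻⁸ × 6.90×10^17 × 2.74×10^17.
P = 1.07×10^28 W.

P ≈ 1.07×10^28 W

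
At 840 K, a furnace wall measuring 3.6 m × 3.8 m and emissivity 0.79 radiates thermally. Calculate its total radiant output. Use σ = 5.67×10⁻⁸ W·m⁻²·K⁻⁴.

P ≈ 3.05×10^5 W

A = 3.6 × 3.8 = 13.7 m².
P = εσAT⁴ = 0.79 × 5.67×10⁻⁸ × 13.7 × (840)⁴ = 0.79 × 5.67×10⁻⁸ × 13.7 × 4.98×10^11.
P = 3.05×10^5 W.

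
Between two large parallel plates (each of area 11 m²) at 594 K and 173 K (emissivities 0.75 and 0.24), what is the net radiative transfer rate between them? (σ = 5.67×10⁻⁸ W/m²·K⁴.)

Q ≈ 17100 W

For two large parallel gray plates, q = σ(T₁⁴ − T₂⁴) / (1/ε₁ + 1/ε₂ − 1).
1/ε₁ + 1/ε₂ − 1 = 1/0.75 + 1/0.24 − 1 = 4.500.
T₁⁴ − T₂⁴ = 1.24×10^11 − 8.96×10^8 = 1.24×10^11 K⁴.
q = 5.67×10⁻⁸ × 1.24×10^11 / 4.500 = 1560 W/m².
Q = q·A = 1560 × 11 = 17100 W.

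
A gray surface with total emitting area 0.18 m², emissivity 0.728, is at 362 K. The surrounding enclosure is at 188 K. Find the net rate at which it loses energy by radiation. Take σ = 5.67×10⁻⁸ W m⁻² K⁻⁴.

Q ≈ 118 W

Q = εσA(T⁴ − T_s⁴). T⁴ − T_s⁴ = (362)⁴ − (188)⁴ = 1.72×10^10 − 1.25×10^9 = 1.59×10^10 K⁴.
Q = 0.728 × 5.67×10⁻⁸ × 0.180 × 1.59×10^10 = 118 W.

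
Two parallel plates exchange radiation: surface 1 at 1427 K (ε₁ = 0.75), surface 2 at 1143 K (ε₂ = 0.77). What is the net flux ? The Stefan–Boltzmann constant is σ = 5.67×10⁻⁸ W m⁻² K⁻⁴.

q ≈ 84800 W/m²

For two large parallel gray plates, q = σ(T₁⁴ − T₂⁴) / (1/ε₁ + 1/ε₂ − 1).
1/ε₁ + 1/ε₂ − 1 = 1/0.75 + 1/0.77 − 1 = 1.632.
T₁⁴ − T₂⁴ = 4.15×10^12 − 1.71×10^12 = 2.44×10^12 K⁴.
q = 5.67×10⁻⁸ × 2.44×10^12 / 1.632 = 84800 W/m².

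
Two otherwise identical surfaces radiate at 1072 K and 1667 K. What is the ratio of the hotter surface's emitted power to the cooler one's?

ratio ≈ 5.85

P ∝ T⁴, so the ratio is (1667/1072)⁴ = (1.555)⁴ = 5.85.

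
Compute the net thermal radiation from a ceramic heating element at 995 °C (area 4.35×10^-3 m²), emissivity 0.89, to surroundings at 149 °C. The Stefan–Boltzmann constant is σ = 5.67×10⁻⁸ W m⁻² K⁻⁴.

Q ≈ 561 W

Convert: 995 °C = 1268 K; 149 °C = 422 K.
Q = εσA(T⁴ − T_s⁴). T⁴ − T_s⁴ = (1268)⁴ − (422)⁴ = 2.59×10^12 − 3.17×10^10 = 2.55×10^12 K⁴.
Q = 0.89 × 5.67×10⁻⁸ × 4.35×10^-3 × 2.55×10^12 = 561 W.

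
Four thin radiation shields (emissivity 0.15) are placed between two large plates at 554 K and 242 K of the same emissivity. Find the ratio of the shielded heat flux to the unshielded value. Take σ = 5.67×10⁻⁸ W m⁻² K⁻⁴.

ratio ≈ 0.200

With N identical shields there are N+1 = 5 gaps in series, each with the same radiative resistance, so the flux falls to 1/(N+1) of its unshielded value.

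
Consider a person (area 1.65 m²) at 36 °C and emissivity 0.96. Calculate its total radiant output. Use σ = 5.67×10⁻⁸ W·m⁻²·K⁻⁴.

36 °C = 309 K.
Stefan–Boltzmann: P = εσAT⁴ = 0.96 × 5.67×10⁻⁸ × 1.65 × (309)⁴ = 0.96 × 5.67×10⁻⁸ × 1.65 × 9.12×10^9.
P = 819 W.

P ≈ 819 W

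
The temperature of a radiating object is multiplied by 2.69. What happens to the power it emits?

factor ≈ 52.4

P ∝ T⁴, so the power scales as (2.69)⁴ = 52.4.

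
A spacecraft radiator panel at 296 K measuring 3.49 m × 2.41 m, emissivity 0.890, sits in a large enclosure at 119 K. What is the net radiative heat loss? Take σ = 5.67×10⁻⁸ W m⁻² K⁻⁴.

A = 3.49 × 2.41 = 8.41 m².
Q = εσA(T⁴ − T_s⁴). T⁴ − T_s⁴ = (296)⁴ − (119)⁴ = 7.68×10^9 − 2.01×10^8 = 7.48×10^9 K⁴.
Q = 0.890 × 5.67×10⁻⁸ × 8.41 × 7.48×10^9 = 3170 W.

Q ≈ 3170 W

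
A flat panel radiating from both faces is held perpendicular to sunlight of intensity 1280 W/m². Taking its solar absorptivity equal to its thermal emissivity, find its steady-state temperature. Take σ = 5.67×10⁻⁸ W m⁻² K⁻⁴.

T ≈ 326 K

Absorbed flux αS = emitted flux 2εσT⁴ per unit area; with α = ε this gives T = (S/2σ)^(1/4).
T = (1280 / (2 × 5.67×10⁻⁸))^(1/4) = (1.13×10^10)^(1/4).
T = 326 K.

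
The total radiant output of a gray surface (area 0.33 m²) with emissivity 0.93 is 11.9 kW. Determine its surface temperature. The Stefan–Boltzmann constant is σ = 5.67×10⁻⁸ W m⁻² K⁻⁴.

From P = εσAT⁴, T = (P / εσA)^(1/4) = (11900 / (0.93 × 5.67×10⁻⁸ × 0.330))^(1/4).
T = (6.84×10^11)^(1/4) = 909 K.

T ≈ 909 K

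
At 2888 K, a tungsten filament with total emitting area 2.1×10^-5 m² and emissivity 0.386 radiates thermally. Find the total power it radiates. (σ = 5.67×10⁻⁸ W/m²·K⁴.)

Stefan–Boltzmann: P = εσAT⁴ = 0.386 × 5.67×10⁻⁸ × 2.10×10^-5 × (2888)⁴ = 0.386 × 5.67×10⁻⁸ × 2.10×10^-5 × 6.96×10^13.
P = 32.0 W.

P ≈ 32.0 W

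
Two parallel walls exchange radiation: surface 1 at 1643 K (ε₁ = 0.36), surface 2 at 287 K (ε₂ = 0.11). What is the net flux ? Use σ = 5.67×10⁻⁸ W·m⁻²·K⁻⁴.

For two large parallel gray plates, q = σ(T₁⁴ − T₂⁴) / (1/ε₁ + 1/ε₂ − 1).
1/ε₁ + 1/ε₂ − 1 = 1/0.36 + 1/0.11 − 1 = 10.87.
T₁⁴ − T₂⁴ = 7.29×10^12 − 6.78×10^9 = 7.28×10^12 K⁴.
q = 5.67×10⁻⁸ × 7.28×10^12 / 10.87 = 38000 W/m².

q ≈ 38000 W/m²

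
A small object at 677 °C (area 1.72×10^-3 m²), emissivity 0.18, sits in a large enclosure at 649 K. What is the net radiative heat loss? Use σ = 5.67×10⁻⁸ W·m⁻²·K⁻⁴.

Convert: 677 °C = 950 K.
Q = εσA(T⁴ − T_s⁴). T⁴ − T_s⁴ = (950)⁴ − (649)⁴ = 8.15×10^11 − 1.77×10^11 = 6.37×10^11 K⁴.
Q = 0.18 × 5.67×10⁻⁸ × 1.72×10^-3 × 6.37×10^11 = 11.2 W.

Q ≈ 11.2 W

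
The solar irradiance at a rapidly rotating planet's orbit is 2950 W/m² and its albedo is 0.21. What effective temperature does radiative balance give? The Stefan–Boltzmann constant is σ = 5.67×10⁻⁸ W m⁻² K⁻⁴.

T ≈ 318 K

Power absorbed = (1−a)S·πR²; power emitted = 4πR²σT⁴. Equating and cancelling πR²:
T = ((1−a)S / 4σ)^(1/4) = (2330 / (4 × 5.67×10⁻⁸))^(1/4) = (1.03×10^10)^(1/4).
T = 318 K.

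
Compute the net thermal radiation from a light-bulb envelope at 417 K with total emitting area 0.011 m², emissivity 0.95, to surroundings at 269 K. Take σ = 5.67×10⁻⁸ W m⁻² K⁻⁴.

Q = εσA(T⁴ − T_s⁴). T⁴ − T_s⁴ = (417)⁴ − (269)⁴ = 3.02×10^10 − 5.24×10^9 = 2.50×10^10 K⁴.
Q = 0.95 × 5.67×10⁻⁸ × 0.0110 × 2.50×10^10 = 14.8 W.

Q ≈ 14.8 W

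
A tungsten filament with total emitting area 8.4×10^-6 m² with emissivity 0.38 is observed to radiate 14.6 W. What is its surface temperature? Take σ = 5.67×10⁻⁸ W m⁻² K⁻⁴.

T ≈ 3000 K

From P = εσAT⁴, T = (P / εσA)^(1/4) = (14.6 / (0.38 × 5.67×10⁻⁸ × 8.40×10^-6))^(1/4).
T = (8.07×10^13)^(1/4) = 3000 K.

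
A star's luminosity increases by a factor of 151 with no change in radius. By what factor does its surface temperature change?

P ∝ T⁴ ⇒ T ∝ P^(1/4), so T scales by (151)^(1/4) = 3.51.

factor ≈ 3.51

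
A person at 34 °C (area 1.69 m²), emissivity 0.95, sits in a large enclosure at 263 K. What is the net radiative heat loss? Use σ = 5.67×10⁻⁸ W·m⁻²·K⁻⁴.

Convert: 34 °C = 307 K.
Q = εσA(T⁴ − T_s⁴). T⁴ − T_s⁴ = (307)⁴ − (263)⁴ = 8.88×10^9 − 4.78×10^9 = 4.10×10^9 K⁴.
Q = 0.95 × 5.67×10⁻⁸ × 1.69 × 4.10×10^9 = 373 W.

Q ≈ 373 W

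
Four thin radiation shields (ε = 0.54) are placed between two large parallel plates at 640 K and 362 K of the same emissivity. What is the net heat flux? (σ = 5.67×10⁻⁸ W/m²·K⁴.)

q ≈ 632 W/m²

Each of the 5 gaps contributes resistance (2/ε − 1) = 2/0.54 − 1 = 2.704; total = 13.52.
q = σ(T₁⁴ − T₂⁴) / 13.52 = 5.67×10⁻⁸ × 1.51×10^11 / 13.52 = 632 W/m².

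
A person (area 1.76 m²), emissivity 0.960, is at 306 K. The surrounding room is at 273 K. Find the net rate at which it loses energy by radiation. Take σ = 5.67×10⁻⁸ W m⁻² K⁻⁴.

Q ≈ 308 W

Q = εσA(T⁴ − T_s⁴). T⁴ − T_s⁴ = (306)⁴ − (273)⁴ = 8.77×10^9 − 5.55×10^9 = 3.21×10^9 K⁴.
Q = 0.960 × 5.67×10⁻⁸ × 1.76 × 3.21×10^9 = 308 W.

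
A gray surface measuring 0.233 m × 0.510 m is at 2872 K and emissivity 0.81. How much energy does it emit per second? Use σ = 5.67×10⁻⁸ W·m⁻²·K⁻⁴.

A = 0.233 × 0.510 = 0.119 m².
Stefan–Boltzmann: P = εσAT⁴ = 0.81 × 5.67×10⁻⁸ × 0.119 × (2872)⁴ = 0.81 × 5.67×10⁻⁸ × 0.119 × 6.80×10^13.
P = 3.71×10^5 W.

P ≈ 3.71×10^5 W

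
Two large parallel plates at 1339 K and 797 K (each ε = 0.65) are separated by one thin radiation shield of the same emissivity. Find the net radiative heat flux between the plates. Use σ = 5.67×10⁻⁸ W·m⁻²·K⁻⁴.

Each of the 2 gaps contributes resistance (2/ε − 1) = 2/0.65 − 1 = 2.077; total = 4.154.
q = σ(T₁⁴ − T₂⁴) / 4.154 = 5.67×10⁻⁸ × 2.81×10^12 / 4.154 = 38400 W/m².

q ≈ 38400 W/m²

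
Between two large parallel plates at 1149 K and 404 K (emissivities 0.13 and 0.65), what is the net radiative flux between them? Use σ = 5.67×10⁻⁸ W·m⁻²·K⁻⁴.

For two large parallel gray plates, q = σ(T₁⁴ − T₂⁴) / (1/ε₁ + 1/ε₂ − 1).
1/ε₁ + 1/ε₂ − 1 = 1/0.13 + 1/0.65 − 1 = 8.231.
T₁⁴ − T₂⁴ = 1.74×10^12 − 2.66×10^10 = 1.72×10^12 K⁴.
q = 5.67×10⁻⁸ × 1.72×10^12 / 8.231 = 11800 W/m².

q ≈ 11800 W/m²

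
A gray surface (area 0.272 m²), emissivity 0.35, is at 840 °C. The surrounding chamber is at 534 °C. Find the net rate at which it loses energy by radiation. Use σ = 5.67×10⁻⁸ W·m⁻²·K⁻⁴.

Convert: 840 °C = 1113 K; 534 °C = 807 K.
Q = εσA(T⁴ − T_s⁴). T⁴ − T_s⁴ = (1113)⁴ − (807)⁴ = 1.53×10^12 − 4.24×10^11 = 1.11×10^12 K⁴.
Q = 0.35 × 5.67×10⁻⁸ × 0.272 × 1.11×10^12 = 5990 W.

Q ≈ 5990 W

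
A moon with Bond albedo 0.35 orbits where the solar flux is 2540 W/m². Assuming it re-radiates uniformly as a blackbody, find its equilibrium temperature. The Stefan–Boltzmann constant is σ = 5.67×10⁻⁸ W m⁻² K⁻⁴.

T ≈ 292 K

Power absorbed = (1−a)S·πR²; power emitted = 4πR²σT⁴. Equating and cancelling πR²:
T = ((1−a)S / 4σ)^(1/4) = (1650 / (4 × 5.67×10⁻⁸))^(1/4) = (7.28×10^9)^(1/4).
T = 292 K.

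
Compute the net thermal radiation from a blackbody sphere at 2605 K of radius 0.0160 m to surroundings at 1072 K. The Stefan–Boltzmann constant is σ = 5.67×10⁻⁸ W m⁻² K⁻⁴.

Q ≈ 8160 W

A = 4πr² = 4π × (0.0160)² = 3.22×10^-3 m².
Q = σA(T⁴ − T_s⁴). T⁴ − T_s⁴ = (2605)⁴ − (1072)⁴ = 4.61×10^13 − 1.32×10^12 = 4.47×10^13 K⁴.
Q = 5.67×10⁻⁸ × 3.22×10^-3 × 4.47×10^13 = 8160 W.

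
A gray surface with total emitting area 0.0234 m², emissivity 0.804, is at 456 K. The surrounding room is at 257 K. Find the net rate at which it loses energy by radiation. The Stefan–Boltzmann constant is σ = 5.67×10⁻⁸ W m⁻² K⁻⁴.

Q ≈ 41.5 W

Q = εσA(T⁴ − T_s⁴). T⁴ − T_s⁴ = (456)⁴ − (257)⁴ = 4.32×10^10 − 4.36×10^9 = 3.89×10^10 K⁴.
Q = 0.804 × 5.67×10⁻⁸ × 0.0234 × 3.89×10^10 = 41.5 W.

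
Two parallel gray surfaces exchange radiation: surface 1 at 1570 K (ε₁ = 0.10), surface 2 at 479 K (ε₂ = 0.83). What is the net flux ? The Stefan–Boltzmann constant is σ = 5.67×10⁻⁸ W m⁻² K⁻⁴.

For two large parallel gray plates, q = σ(T₁⁴ − T₂⁴) / (1/ε₁ + 1/ε₂ − 1).
1/ε₁ + 1/ε₂ − 1 = 1/0.10 + 1/0.83 − 1 = 10.20.
T₁⁴ − T₂⁴ = 6.08×10^12 − 5.26×10^10 = 6.02×10^12 K⁴.
q = 5.67×10⁻⁸ × 6.02×10^12 / 10.20 = 33500 W/m².

q ≈ 33500 W/m²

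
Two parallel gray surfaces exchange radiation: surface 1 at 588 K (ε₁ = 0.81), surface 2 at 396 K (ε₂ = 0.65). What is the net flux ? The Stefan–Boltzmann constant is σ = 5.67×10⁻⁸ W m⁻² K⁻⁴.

q ≈ 3040 W/m²

For two large parallel gray plates, q = σ(T₁⁴ − T₂⁴) / (1/ε₁ + 1/ε₂ − 1).
1/ε₁ + 1/ε₂ − 1 = 1/0.81 + 1/0.65 − 1 = 1.773.
T₁⁴ − T₂⁴ = 1.20×10^11 − 2.46×10^10 = 9.49×10^10 K⁴.
q = 5.67×10⁻⁸ × 9.49×10^10 / 1.773 = 3040 W/m².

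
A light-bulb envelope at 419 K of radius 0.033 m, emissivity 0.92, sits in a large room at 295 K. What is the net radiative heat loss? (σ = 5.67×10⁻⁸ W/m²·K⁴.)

A = 4πr² = 4π × (0.033)² = 0.0137 m².
Q = εσA(T⁴ − T_s⁴). T⁴ − T_s⁴ = (419)⁴ − (295)⁴ = 3.08×10^10 − 7.57×10^9 = 2.32×10^10 K⁴.
Q = 0.92 × 5.67×10⁻⁸ × 0.0137 × 2.32×10^10 = 16.6 W.

Q ≈ 16.6 W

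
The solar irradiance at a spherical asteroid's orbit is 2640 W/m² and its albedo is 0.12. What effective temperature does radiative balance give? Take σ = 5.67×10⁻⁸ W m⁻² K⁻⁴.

T ≈ 318 K

Power absorbed = (1−a)S·πR²; power emitted = 4πR²σT⁴. Equating and cancelling πR²:
T = ((1−a)S / 4σ)^(1/4) = (2320 / (4 × 5.67×10⁻⁸))^(1/4) = (1.02×10^10)^(1/4).
T = 318 K.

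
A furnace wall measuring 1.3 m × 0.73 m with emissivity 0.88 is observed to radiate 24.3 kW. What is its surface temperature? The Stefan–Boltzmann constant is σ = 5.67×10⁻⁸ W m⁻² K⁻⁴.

T ≈ 846 K

A = 1.3 × 0.73 = 0.949 m².
From P = εσAT⁴, T = (P / εσA)^(1/4) = (24300 / (0.88 × 5.67×10⁻⁸ × 0.949))^(1/4).
T = (5.13×10^11)^(1/4) = 846 K.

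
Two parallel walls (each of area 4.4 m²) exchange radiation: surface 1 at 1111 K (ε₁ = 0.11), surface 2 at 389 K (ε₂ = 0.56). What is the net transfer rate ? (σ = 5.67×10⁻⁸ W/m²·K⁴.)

For two large parallel gray plates, q = σ(T₁⁴ − T₂⁴) / (1/ε₁ + 1/ε₂ − 1).
1/ε₁ + 1/ε₂ − 1 = 1/0.11 + 1/0.56 − 1 = 9.877.
T₁⁴ − T₂⁴ = 1.52×10^12 − 2.29×10^10 = 1.50×10^12 K⁴.
q = 5.67×10⁻⁸ × 1.50×10^12 / 9.877 = 8610 W/m².
Q = q·A = 8610 × 4.4 = 37900 W.

Q ≈ 37900 W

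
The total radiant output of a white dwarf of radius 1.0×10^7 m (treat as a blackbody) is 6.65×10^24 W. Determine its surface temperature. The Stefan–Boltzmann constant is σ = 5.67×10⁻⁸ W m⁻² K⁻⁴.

T ≈ 17500 K

A = 4πr² = 4π × (1.0×10^7)² = 1.26×10^15 m².
From P = σAT⁴, T = (P / σA)^(1/4) = (6.65×10^24 / (5.67×10⁻⁸ × 1.26×10^15))^(1/4).
T = (9.33×10^16)^(1/4) = 17500 K.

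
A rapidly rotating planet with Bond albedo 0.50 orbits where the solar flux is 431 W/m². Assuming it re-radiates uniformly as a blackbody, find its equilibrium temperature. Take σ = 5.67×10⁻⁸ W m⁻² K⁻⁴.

T ≈ 176 K

Power absorbed = (1−a)S·πR²; power emitted = 4πR²σT⁴. Equating and cancelling πR²:
T = ((1−a)S / 4σ)^(1/4) = (216 / (4 × 5.67×10⁻⁸))^(1/4) = (9.50×10^8)^(1/4).
T = 176 K.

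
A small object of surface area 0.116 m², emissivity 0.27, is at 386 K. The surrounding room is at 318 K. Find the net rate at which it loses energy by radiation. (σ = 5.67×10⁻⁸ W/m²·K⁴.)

Q ≈ 21.3 W

Q = εσA(T⁴ − T_s⁴). T⁴ − T_s⁴ = (386)⁴ − (318)⁴ = 2.22×10^10 − 1.02×10^10 = 1.20×10^10 K⁴.
Q = 0.27 × 5.67×10⁻⁸ × 0.116 × 1.20×10^10 = 21.3 W.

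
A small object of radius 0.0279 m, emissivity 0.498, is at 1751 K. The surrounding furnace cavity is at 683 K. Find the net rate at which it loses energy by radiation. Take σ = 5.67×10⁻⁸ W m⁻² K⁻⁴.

A = 4πr² = 4π × (0.0279)² = 9.78×10^-3 m².
Q = εσA(T⁴ − T_s⁴). T⁴ − T_s⁴ = (1751)⁴ − (683)⁴ = 9.40×10^12 − 2.18×10^11 = 9.18×10^12 K⁴.
Q = 0.498 × 5.67×10⁻⁸ × 9.78×10^-3 × 9.18×10^12 = 2540 W.

Q ≈ 2540 W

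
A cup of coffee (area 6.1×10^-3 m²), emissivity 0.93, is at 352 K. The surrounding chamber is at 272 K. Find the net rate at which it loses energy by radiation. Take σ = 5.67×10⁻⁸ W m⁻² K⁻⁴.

Q = εσA(T⁴ − T_s⁴). T⁴ − T_s⁴ = (352)⁴ − (272)⁴ = 1.54×10^10 − 5.47×10^9 = 9.88×10^9 K⁴.
Q = 0.93 × 5.67×10⁻⁸ × 6.10×10^-3 × 9.88×10^9 = 3.18 W.

Q ≈ 3.18 W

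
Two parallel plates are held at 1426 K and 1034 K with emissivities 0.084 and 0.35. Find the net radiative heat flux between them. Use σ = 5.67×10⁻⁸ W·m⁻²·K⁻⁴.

For two large parallel gray plates, q = σ(T₁⁴ − T₂⁴) / (1/ε₁ + 1/ε₂ − 1).
1/ε₁ + 1/ε₂ − 1 = 1/0.084 + 1/0.35 − 1 = 13.76.
T₁⁴ − T₂⁴ = 4.14×10^12 − 1.14×10^12 = 2.99×10^12 K⁴.
q = 5.67×10⁻⁸ × 2.99×10^12 / 13.76 = 12300 W/m².

q ≈ 12300 W/m²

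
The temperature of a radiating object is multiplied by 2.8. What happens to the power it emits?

factor ≈ 61.5

P ∝ T⁴, so the power scales as (2.8)⁴ = 61.5.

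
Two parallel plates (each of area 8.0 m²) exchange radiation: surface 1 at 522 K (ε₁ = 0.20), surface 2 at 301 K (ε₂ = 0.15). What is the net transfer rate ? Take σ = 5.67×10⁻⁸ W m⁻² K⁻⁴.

Q ≈ 2810 W

For two large parallel gray plates, q = σ(T₁⁴ − T₂⁴) / (1/ε₁ + 1/ε₂ − 1).
1/ε₁ + 1/ε₂ − 1 = 1/0.20 + 1/0.15 − 1 = 10.67.
T₁⁴ − T₂⁴ = 7.42×10^10 − 8.21×10^9 = 6.60×10^10 K⁴.
q = 5.67×10⁻⁸ × 6.60×10^10 / 10.67 = 351 W/m².
Q = q·A = 351 × 8.0 = 2810 W.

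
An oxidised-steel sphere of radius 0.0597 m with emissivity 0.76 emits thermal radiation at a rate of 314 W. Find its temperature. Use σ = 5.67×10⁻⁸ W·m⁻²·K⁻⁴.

T ≈ 635 K

A = 4πr² = 4π × (0.0597)² = 0.0448 m².
From P = εσAT⁴, T = (P / εσA)^(1/4) = (314 / (0.76 × 5.67×10⁻⁸ × 0.0448))^(1/4).
T = (1.63×10^11)^(1/4) = 635 K.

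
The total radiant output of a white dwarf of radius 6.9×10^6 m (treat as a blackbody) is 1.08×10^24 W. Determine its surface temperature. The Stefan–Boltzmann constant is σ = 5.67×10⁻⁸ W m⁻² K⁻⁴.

T ≈ 13400 K

A = 4πr² = 4π × (6.9×10^6)² = 5.98×10^14 m².
From P = σAT⁴, T = (P / σA)^(1/4) = (1.08×10^24 / (5.67×10⁻⁸ × 5.98×10^14))^(1/4).
T = (3.18×10^16)^(1/4) = 13400 K.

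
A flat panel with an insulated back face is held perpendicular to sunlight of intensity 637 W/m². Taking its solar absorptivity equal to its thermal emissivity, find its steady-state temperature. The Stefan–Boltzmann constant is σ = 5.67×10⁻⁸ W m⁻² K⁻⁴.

T ≈ 326 K

Absorbed flux αS = emitted flux εσT⁴ (one radiating face); with α = ε, T = (S/σ)^(1/4).
T = (637 / 5.67×10⁻⁸)^(1/4) = (1.12×10^10)^(1/4).
T = 326 K.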